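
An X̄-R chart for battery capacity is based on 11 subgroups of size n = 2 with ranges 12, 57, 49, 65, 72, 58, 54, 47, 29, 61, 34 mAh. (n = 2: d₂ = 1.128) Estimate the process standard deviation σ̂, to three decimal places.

R̄ = (12 + 57 + 49 + 65 + 72 + 58 + 54 + 47 + 29 + 61 + 34) / 11 = 48.9091
σ̂ = R̄ / d₂ = 48.9091 / 1.128 = 43.3591

43.359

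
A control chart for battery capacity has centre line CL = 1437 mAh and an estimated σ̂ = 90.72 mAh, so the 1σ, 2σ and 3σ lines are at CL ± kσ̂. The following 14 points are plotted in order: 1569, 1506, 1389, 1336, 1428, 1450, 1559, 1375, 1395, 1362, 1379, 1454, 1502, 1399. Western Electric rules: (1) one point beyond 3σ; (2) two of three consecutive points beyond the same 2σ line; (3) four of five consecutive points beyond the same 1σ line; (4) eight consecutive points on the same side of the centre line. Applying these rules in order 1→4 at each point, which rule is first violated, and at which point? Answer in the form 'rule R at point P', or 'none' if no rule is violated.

Zone of each point (C = within 1σ̂, B = 1σ̂–2σ̂, A = 2σ̂–3σ̂, * = beyond 3σ̂; sign = side of CL): 1:+B, 2:+C, 3:-C, 4:-B, 5:-C, 6:+C, 7:+B, 8:-C, 9:-C, 10:-C, 11:-C, 12:+C, 13:+C, 14:-C
No rule fires across all 14 points.

none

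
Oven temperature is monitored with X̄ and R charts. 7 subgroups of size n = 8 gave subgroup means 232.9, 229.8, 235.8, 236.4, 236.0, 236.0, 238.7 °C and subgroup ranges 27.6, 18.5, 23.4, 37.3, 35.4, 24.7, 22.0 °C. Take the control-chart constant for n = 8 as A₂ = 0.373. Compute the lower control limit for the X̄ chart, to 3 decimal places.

225.020

X̄̄ = (232.9 + 229.8 + 235.8 + 236.4 + 236.0 + 236.0 + 238.7) / 7 = 1645.6000 / 7 = 235.0857
R̄ = (27.6 + 18.5 + 23.4 + 37.3 + 35.4 + 24.7 + 22.0) / 7 = 188.9000 / 7 = 26.9857
LCL = X̄̄ − A₂·R̄ = 235.0857 − 0.373 × 26.9857 = 225.0200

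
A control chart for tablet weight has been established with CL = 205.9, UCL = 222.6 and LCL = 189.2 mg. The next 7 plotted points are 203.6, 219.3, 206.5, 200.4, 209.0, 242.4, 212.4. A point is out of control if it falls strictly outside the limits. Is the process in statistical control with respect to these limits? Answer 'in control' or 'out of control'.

out of control

Compare each point to [189.2, 222.6]: sample 6 = 242.4 > UCL.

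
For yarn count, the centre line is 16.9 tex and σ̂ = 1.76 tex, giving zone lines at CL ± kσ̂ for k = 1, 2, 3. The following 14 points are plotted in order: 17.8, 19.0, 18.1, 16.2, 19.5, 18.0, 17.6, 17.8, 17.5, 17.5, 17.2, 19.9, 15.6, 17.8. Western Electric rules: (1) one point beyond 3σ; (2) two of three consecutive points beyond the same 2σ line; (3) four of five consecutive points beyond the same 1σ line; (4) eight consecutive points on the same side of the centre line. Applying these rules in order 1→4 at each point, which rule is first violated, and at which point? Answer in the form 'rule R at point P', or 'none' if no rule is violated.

Zone of each point (C = within 1σ̂, B = 1σ̂–2σ̂, A = 2σ̂–3σ̂, * = beyond 3σ̂; sign = side of CL): 1:+C, 2:+B, 3:+C, 4:-C, 5:+B, 6:+C, 7:+C, 8:+C, 9:+C, 10:+C, 11:+C, 12:+B, 13:-C, 14:+C
Rule 4 (eight consecutive points on the same side of the centre line) is satisfied at point 12.

rule 4 at point 12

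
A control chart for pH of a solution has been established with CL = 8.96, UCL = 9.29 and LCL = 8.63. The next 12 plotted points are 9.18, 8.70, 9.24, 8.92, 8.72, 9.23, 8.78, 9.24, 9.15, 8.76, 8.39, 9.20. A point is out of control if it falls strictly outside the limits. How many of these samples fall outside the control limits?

1

Compare each point to [8.63, 9.29]: sample 11 = 8.39 < LCL.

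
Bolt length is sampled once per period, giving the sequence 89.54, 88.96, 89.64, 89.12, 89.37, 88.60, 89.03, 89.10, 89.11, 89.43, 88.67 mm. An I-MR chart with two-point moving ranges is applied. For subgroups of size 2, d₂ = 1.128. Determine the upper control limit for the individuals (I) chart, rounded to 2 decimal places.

90.31

X̄ = (89.54 + 88.96 + 89.64 + 89.12 + 89.37 + 88.60 + 89.03 + 89.10 + 89.11 + 89.43 + 88.67) / 11 = 89.1427
Moving ranges: 0.58, 0.68, 0.52, 0.25, 0.77, 0.43, 0.07, 0.01, 0.32, 0.76; M̄R̄ = 4.3900 / 10 = 0.4390
UCL = X̄ + 3·M̄R̄/d₂ = 89.1427 + 3 × 0.4390 / 1.128 = 90.3103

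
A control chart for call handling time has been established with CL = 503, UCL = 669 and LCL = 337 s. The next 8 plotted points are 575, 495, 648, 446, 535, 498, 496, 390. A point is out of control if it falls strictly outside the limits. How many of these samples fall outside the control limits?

All 8 points lie within [337, 669].

0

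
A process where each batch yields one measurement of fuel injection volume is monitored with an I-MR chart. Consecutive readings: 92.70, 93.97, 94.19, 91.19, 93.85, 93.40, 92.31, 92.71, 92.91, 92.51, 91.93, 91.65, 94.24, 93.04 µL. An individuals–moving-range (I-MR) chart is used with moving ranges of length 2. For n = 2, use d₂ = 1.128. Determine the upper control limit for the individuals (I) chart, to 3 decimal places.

95.834

X̄ = (92.70 + 93.97 + 94.19 + 91.19 + 93.85 + 93.40 + 92.31 + 92.71 + 92.91 + 92.51 + 91.93 + 91.65 + 94.24 + 93.04) / 14 = 92.9000
Moving ranges: 1.27, 0.22, 3.00, 2.66, 0.45, 1.09, 0.40, 0.20, 0.40, 0.58, 0.28, 2.59, 1.20; M̄R̄ = 14.3400 / 13 = 1.1031
UCL = X̄ + 3·M̄R̄/d₂ = 92.9000 + 3 × 1.1031 / 1.128 = 95.8337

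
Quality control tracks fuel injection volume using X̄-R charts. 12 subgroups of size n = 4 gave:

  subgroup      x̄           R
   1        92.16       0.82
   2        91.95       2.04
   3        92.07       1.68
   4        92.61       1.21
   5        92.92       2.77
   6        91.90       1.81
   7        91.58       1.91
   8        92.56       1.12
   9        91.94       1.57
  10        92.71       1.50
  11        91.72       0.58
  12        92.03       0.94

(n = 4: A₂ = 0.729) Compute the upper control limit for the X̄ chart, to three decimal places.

93.270

X̄̄ = (92.16 + 91.95 + 92.07 + 92.61 + 92.92 + 91.90 + 91.58 + 92.56 + 91.94 + 92.71 + 91.72 + 92.03) / 12 = 1106.1500 / 12 = 92.1792
R̄ = (0.82 + 2.04 + 1.68 + 1.21 + 2.77 + 1.81 + 1.91 + 1.12 + 1.57 + 1.50 + 0.58 + 0.94) / 12 = 17.9500 / 12 = 1.4958
UCL = X̄̄ + A₂·R̄ = 92.1792 + 0.729 × 1.4958 = 93.2696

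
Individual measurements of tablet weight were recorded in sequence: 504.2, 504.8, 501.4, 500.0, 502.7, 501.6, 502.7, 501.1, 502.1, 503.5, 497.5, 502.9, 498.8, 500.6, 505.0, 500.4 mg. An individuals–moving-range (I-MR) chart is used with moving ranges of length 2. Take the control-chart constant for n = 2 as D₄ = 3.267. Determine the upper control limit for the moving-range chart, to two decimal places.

8.84

Moving ranges: 0.6, 3.4, 1.4, 2.7, 1.1, 1.1, 1.6, 1.0, 1.4, 6.0, 5.4, 4.1, 1.8, 4.4, 4.6; M̄R̄ = 40.6000 / 15 = 2.7067
UCL_MR = D₄·M̄R̄ = 3.267 × 2.7067 = 8.8427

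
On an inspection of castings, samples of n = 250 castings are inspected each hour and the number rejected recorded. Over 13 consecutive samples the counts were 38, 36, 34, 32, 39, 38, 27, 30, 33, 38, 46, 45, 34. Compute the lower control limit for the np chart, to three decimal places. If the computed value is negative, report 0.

p̄ = Σdᵢ / (k·n) = 470 / (13 × 250) = 0.14462
LCL = np̄ − 3·√(np̄(1−p̄)) = 36.1538 − 3 × 5.5611 = 19.4707

19.471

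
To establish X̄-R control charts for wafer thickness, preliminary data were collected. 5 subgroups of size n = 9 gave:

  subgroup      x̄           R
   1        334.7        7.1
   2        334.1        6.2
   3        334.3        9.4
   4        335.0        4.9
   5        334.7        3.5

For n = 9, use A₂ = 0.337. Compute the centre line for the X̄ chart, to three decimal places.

X̄̄ = (334.7 + 334.1 + 334.3 + 335.0 + 334.7) / 5 = 1672.8000 / 5 = 334.5600
CL = X̄̄ = 334.5600

334.560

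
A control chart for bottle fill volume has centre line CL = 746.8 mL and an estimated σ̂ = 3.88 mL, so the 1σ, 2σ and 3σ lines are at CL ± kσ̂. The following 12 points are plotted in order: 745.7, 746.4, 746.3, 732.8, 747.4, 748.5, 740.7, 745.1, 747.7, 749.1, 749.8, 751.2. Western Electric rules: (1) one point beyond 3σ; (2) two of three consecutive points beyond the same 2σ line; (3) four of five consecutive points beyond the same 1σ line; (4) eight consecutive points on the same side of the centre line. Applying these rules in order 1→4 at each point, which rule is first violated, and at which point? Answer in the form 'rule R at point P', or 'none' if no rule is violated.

rule 1 at point 4

Zone of each point (C = within 1σ̂, B = 1σ̂–2σ̂, A = 2σ̂–3σ̂, * = beyond 3σ̂; sign = side of CL): 1:-C, 2:-C, 3:-C, 4:-*, 5:+C, 6:+C, 7:-B, 8:-C, 9:+C, 10:+C, 11:+C, 12:+B
Rule 1 (one point beyond the 3σ limits) is satisfied at point 4.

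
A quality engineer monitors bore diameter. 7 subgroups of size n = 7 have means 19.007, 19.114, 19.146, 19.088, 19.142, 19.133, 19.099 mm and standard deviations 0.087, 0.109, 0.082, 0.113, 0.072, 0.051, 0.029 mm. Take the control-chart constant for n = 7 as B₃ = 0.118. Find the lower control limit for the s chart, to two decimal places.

s̄ = (0.087 + 0.109 + 0.082 + 0.113 + 0.072 + 0.051 + 0.029) / 7 = 0.0776
LCL_s = B₃·s̄ = 0.118 × 0.0776 = 0.0092

0.01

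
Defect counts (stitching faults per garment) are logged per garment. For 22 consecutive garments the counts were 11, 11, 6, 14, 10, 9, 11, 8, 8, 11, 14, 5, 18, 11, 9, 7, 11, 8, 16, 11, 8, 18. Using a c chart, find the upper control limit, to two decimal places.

c̄ = (11 + 11 + 6 + 14 + 10 + 9 + 11 + 8 + 8 + 11 + 14 + 5 + 18 + 11 + 9 + 7 + 11 + 8 + 16 + 11 + 8 + 18) / 22 = 235 / 22 = 10.6818
UCL = c̄ + 3√c̄ = 10.6818 + 3 × √10.6818 = 10.6818 + 3 × 3.2683 = 20.4867

20.49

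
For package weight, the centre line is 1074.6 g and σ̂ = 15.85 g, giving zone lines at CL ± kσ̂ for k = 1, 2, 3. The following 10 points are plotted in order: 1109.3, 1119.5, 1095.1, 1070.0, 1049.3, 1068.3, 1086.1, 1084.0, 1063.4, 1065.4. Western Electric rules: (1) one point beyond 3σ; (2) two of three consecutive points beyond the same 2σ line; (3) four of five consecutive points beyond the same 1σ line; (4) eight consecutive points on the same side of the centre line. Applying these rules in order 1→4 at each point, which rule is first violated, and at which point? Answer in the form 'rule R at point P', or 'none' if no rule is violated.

Zone of each point (C = within 1σ̂, B = 1σ̂–2σ̂, A = 2σ̂–3σ̂, * = beyond 3σ̂; sign = side of CL): 1:+A, 2:+A, 3:+B, 4:-C, 5:-B, 6:-C, 7:+C, 8:+C, 9:-C, 10:-C
Rule 2 (two of three consecutive points beyond the same 2σ limit) is satisfied at point 2.

rule 2 at point 2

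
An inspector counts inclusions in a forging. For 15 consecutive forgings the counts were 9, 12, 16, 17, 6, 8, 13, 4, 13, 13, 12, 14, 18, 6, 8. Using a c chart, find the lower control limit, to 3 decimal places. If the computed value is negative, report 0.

1.197

c̄ = (9 + 12 + 16 + 17 + 6 + 8 + 13 + 4 + 13 + 13 + 12 + 14 + 18 + 6 + 8) / 15 = 169 / 15 = 11.2667
LCL = c̄ − 3√c̄ = 11.2667 − 3 × 3.3566 = 1.1969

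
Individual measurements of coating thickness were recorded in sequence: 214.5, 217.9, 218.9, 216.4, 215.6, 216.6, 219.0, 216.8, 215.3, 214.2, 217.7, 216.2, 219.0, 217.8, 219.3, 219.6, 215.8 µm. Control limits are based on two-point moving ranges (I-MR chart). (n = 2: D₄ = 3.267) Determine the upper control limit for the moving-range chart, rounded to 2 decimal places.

Moving ranges: 3.4, 1.0, 2.5, 0.8, 1.0, 2.4, 2.2, 1.5, 1.1, 3.5, 1.5, 2.8, 1.2, 1.5, 0.3, 3.8; M̄R̄ = 30.5000 / 16 = 1.9062
UCL_MR = D₄·M̄R̄ = 3.267 × 1.9062 = 6.2277

6.23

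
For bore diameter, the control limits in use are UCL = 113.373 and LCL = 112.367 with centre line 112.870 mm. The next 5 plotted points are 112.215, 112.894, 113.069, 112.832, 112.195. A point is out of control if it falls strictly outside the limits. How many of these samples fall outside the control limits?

Compare each point to [112.367, 113.373]: sample 1 = 112.215 < LCL; sample 5 = 112.195 < LCL.

2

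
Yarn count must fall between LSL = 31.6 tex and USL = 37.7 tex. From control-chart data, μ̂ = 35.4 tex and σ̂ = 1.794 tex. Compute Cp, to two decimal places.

Cp = (USL − LSL) / (6σ̂) = (37.7 − 31.6) / (6 × 1.794) = 6.1000 / 10.7640 = 0.5667

0.57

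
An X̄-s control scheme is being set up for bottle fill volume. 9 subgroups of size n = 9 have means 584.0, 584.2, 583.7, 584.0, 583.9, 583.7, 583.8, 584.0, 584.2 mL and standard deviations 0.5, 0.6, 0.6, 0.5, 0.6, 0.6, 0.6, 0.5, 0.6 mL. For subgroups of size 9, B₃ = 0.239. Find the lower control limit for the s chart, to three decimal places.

s̄ = (0.5 + 0.6 + 0.6 + 0.5 + 0.6 + 0.6 + 0.6 + 0.5 + 0.6) / 9 = 0.5667
LCL_s = B₃·s̄ = 0.239 × 0.5667 = 0.1354

0.135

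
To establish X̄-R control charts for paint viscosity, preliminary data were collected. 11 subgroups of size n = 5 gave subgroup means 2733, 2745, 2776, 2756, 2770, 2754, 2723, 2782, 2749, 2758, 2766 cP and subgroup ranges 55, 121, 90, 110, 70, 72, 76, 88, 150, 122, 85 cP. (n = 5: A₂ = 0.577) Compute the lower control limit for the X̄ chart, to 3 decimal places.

X̄̄ = (2733 + 2745 + 2776 + 2756 + 2770 + 2754 + 2723 + 2782 + 2749 + 2758 + 2766) / 11 = 30312.0000 / 11 = 2755.6364
R̄ = (55 + 121 + 90 + 110 + 70 + 72 + 76 + 88 + 150 + 122 + 85) / 11 = 1039.0000 / 11 = 94.4545
LCL = X̄̄ − A₂·R̄ = 2755.6364 − 0.577 × 94.4545 = 2701.1361

2701.136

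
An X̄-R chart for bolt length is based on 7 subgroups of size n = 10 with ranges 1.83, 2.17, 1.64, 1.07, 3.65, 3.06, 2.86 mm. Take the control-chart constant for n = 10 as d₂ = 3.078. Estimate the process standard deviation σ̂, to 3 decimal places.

R̄ = (1.83 + 2.17 + 1.64 + 1.07 + 3.65 + 3.06 + 2.86) / 7 = 2.3257
σ̂ = R̄ / d₂ = 2.3257 / 3.078 = 0.7556

0.756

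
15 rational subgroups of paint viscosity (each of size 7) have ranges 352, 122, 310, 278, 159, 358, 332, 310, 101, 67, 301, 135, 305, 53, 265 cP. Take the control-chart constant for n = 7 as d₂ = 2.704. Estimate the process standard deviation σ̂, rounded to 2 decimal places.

R̄ = (352 + 122 + 310 + 278 + 159 + 358 + 332 + 310 + 101 + 67 + 301 + 135 + 305 + 53 + 265) / 15 = 229.8667
σ̂ = R̄ / d₂ = 229.8667 / 2.704 = 85.0099

85.01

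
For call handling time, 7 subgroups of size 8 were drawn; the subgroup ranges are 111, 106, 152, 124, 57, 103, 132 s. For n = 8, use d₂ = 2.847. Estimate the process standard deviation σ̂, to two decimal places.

R̄ = (111 + 106 + 152 + 124 + 57 + 103 + 132) / 7 = 112.1429
σ̂ = R̄ / d₂ = 112.1429 / 2.847 = 39.3898

39.39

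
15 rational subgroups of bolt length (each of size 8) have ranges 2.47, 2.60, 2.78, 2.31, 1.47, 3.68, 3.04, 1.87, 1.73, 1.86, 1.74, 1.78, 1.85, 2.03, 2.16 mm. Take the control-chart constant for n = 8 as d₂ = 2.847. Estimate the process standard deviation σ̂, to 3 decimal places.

R̄ = (2.47 + 2.60 + 2.78 + 2.31 + 1.47 + 3.68 + 3.04 + 1.87 + 1.73 + 1.86 + 1.74 + 1.78 + 1.85 + 2.03 + 2.16) / 15 = 2.2247
σ̂ = R̄ / d₂ = 2.2247 / 2.847 = 0.7814

0.781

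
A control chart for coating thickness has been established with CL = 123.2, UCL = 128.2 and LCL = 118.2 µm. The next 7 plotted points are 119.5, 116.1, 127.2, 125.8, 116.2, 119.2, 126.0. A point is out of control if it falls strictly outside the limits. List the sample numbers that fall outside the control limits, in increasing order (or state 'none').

2, 5

Compare each point to [118.2, 128.2]: sample 2 = 116.1 < LCL; sample 5 = 116.2 < LCL.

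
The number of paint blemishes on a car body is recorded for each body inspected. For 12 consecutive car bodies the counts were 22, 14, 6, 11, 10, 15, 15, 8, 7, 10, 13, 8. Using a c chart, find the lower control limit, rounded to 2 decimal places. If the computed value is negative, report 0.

1.37

c̄ = (22 + 14 + 6 + 11 + 10 + 15 + 15 + 8 + 7 + 10 + 13 + 8) / 12 = 139 / 12 = 11.5833
LCL = c̄ − 3√c̄ = 11.5833 − 3 × 3.4034 = 1.3730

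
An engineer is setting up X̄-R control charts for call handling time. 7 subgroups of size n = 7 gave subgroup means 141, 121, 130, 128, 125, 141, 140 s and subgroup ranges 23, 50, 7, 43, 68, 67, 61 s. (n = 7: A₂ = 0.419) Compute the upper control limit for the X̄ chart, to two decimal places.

151.38

X̄̄ = (141 + 121 + 130 + 128 + 125 + 141 + 140) / 7 = 926.0000 / 7 = 132.2857
R̄ = (23 + 50 + 7 + 43 + 68 + 67 + 61) / 7 = 319.0000 / 7 = 45.5714
UCL = X̄̄ + A₂·R̄ = 132.2857 + 0.419 × 45.5714 = 151.3801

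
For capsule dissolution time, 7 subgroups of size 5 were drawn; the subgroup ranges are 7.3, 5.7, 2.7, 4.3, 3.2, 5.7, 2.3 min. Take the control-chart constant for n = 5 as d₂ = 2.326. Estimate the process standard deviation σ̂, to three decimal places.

1.916

R̄ = (7.3 + 5.7 + 2.7 + 4.3 + 3.2 + 5.7 + 2.3) / 7 = 4.4571
σ̂ = R̄ / d₂ = 4.4571 / 2.326 = 1.9162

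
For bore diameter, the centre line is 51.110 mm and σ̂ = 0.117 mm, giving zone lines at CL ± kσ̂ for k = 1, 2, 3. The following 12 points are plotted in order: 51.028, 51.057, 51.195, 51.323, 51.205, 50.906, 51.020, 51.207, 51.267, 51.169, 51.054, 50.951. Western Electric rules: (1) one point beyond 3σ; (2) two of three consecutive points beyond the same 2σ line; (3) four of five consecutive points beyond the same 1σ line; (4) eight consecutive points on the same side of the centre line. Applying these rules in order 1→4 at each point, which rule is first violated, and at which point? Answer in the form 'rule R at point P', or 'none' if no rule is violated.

Zone of each point (C = within 1σ̂, B = 1σ̂–2σ̂, A = 2σ̂–3σ̂, * = beyond 3σ̂; sign = side of CL): 1:-C, 2:-C, 3:+C, 4:+B, 5:+C, 6:-B, 7:-C, 8:+C, 9:+B, 10:+C, 11:-C, 12:-B
No rule fires across all 12 points.

none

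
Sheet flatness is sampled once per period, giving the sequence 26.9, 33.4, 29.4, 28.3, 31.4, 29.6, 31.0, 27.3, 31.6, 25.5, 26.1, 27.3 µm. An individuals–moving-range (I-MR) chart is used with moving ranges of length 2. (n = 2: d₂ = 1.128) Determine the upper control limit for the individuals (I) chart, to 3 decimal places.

X̄ = (26.9 + 33.4 + 29.4 + 28.3 + 31.4 + 29.6 + 31.0 + 27.3 + 31.6 + 25.5 + 26.1 + 27.3) / 12 = 28.9833
Moving ranges: 6.5, 4.0, 1.1, 3.1, 1.8, 1.4, 3.7, 4.3, 6.1, 0.6, 1.2; M̄R̄ = 33.8000 / 11 = 3.0727
UCL = X̄ + 3·M̄R̄/d₂ = 28.9833 + 3 × 3.0727 / 1.128 = 37.1555

37.155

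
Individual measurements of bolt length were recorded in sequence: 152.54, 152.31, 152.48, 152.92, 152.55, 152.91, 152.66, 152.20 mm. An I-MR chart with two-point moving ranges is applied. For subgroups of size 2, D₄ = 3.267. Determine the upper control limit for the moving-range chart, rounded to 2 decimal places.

1.06

Moving ranges: 0.23, 0.17, 0.44, 0.37, 0.36, 0.25, 0.46; M̄R̄ = 2.2800 / 7 = 0.3257
UCL_MR = D₄·M̄R̄ = 3.267 × 0.3257 = 1.0641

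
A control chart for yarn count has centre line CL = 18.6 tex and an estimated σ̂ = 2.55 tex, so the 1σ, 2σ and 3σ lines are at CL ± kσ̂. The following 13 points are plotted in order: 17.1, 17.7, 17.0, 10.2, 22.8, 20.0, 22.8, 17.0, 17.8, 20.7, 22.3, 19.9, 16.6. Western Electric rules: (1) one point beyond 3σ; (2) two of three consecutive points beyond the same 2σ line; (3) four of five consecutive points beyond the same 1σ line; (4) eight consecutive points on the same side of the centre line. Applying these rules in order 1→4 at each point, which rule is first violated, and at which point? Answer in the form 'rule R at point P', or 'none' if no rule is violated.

Zone of each point (C = within 1σ̂, B = 1σ̂–2σ̂, A = 2σ̂–3σ̂, * = beyond 3σ̂; sign = side of CL): 1:-C, 2:-C, 3:-C, 4:-*, 5:+B, 6:+C, 7:+B, 8:-C, 9:-C, 10:+C, 11:+B, 12:+C, 13:-C
Rule 1 (one point beyond the 3σ limits) is satisfied at point 4.

rule 1 at point 4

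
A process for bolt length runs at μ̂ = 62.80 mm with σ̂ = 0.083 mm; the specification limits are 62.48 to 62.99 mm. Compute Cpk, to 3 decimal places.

0.763

Cpu = (USL − μ̂) / (3σ̂) = (62.99 − 62.80) / (3 × 0.083) = 0.7631; Cpl = (μ̂ − LSL) / (3σ̂) = (62.80 − 62.48) / (3 × 0.083) = 1.2851; Cpk = min(Cpu, Cpl) = 0.7631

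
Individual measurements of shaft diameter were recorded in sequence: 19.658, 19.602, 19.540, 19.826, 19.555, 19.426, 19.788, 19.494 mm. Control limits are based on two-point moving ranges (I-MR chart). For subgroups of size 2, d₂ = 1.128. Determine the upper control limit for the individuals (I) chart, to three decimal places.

20.166

X̄ = (19.658 + 19.602 + 19.540 + 19.826 + 19.555 + 19.426 + 19.788 + 19.494) / 8 = 19.6111
Moving ranges: 0.056, 0.062, 0.286, 0.271, 0.129, 0.362, 0.294; M̄R̄ = 1.4600 / 7 = 0.2086
UCL = X̄ + 3·M̄R̄/d₂ = 19.6111 + 3 × 0.2086 / 1.128 = 20.1658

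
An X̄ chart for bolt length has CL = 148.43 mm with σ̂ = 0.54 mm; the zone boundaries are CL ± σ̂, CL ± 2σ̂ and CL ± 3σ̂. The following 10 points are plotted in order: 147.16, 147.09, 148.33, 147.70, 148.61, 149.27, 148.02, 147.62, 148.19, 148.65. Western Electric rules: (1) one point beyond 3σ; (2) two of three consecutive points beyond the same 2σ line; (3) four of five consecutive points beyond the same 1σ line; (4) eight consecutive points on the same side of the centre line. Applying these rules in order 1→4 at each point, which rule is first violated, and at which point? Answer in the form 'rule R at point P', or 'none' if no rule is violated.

rule 2 at point 2

Zone of each point (C = within 1σ̂, B = 1σ̂–2σ̂, A = 2σ̂–3σ̂, * = beyond 3σ̂; sign = side of CL): 1:-A, 2:-A, 3:-C, 4:-B, 5:+C, 6:+B, 7:-C, 8:-B, 9:-C, 10:+C
Rule 2 (two of three consecutive points beyond the same 2σ limit) is satisfied at point 2.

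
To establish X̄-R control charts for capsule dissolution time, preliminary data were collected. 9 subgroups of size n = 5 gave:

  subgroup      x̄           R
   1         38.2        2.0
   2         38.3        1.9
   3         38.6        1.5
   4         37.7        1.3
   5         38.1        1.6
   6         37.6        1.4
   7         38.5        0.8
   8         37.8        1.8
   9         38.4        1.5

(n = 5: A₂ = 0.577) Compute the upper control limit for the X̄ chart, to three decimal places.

39.018

X̄̄ = (38.2 + 38.3 + 38.6 + 37.7 + 38.1 + 37.6 + 38.5 + 37.8 + 38.4) / 9 = 343.2000 / 9 = 38.1333
R̄ = (2.0 + 1.9 + 1.5 + 1.3 + 1.6 + 1.4 + 0.8 + 1.8 + 1.5) / 9 = 13.8000 / 9 = 1.5333
UCL = X̄̄ + A₂·R̄ = 38.1333 + 0.577 × 1.5333 = 39.0181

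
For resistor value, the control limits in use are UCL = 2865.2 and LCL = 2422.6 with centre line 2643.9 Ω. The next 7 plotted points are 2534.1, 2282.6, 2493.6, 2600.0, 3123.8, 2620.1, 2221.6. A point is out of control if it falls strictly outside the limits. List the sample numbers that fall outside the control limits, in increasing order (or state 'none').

2, 5, 7

Compare each point to [2422.6, 2865.2]: sample 2 = 2282.6 < LCL; sample 5 = 3123.8 > UCL; sample 7 = 2221.6 < LCL.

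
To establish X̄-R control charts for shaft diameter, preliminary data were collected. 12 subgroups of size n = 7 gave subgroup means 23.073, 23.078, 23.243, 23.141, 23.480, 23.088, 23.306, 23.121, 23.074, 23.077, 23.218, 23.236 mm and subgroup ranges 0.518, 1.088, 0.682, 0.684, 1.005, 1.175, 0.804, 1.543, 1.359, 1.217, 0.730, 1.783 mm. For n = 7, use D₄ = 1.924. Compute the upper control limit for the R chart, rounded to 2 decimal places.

R̄ = (0.518 + 1.088 + 0.682 + 0.684 + 1.005 + 1.175 + 0.804 + 1.543 + 1.359 + 1.217 + 0.730 + 1.783) / 12 = 12.5880 / 12 = 1.0490
UCL_R = D₄·R̄ = 1.924 × 1.0490 = 2.0183

2.02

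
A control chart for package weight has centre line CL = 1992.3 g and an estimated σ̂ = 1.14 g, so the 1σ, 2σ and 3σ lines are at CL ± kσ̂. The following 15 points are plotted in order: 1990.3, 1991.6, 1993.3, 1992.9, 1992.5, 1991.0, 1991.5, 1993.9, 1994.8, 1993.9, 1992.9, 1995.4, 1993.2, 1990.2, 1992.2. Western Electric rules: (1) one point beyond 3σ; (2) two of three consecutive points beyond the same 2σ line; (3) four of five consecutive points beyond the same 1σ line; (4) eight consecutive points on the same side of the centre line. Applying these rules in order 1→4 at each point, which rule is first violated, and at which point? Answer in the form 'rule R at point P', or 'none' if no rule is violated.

rule 3 at point 12

Zone of each point (C = within 1σ̂, B = 1σ̂–2σ̂, A = 2σ̂–3σ̂, * = beyond 3σ̂; sign = side of CL): 1:-B, 2:-C, 3:+C, 4:+C, 5:+C, 6:-B, 7:-C, 8:+B, 9:+A, 10:+B, 11:+C, 12:+A, 13:+C, 14:-B, 15:-C
Rule 3 (four of five consecutive points beyond the same 1σ limit) is satisfied at point 12.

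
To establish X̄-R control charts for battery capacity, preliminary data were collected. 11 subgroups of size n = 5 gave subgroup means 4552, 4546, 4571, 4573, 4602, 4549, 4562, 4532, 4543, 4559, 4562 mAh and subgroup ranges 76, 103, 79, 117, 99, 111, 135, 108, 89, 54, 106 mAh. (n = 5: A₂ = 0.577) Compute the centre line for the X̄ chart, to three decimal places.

4559.182

X̄̄ = (4552 + 4546 + 4571 + 4573 + 4602 + 4549 + 4562 + 4532 + 4543 + 4559 + 4562) / 11 = 50151.0000 / 11 = 4559.1818
CL = X̄̄ = 4559.1818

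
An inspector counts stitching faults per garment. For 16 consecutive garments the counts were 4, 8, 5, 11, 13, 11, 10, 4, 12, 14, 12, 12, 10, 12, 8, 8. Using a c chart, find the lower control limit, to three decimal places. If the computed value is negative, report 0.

c̄ = (4 + 8 + 5 + 11 + 13 + 11 + 10 + 4 + 12 + 14 + 12 + 12 + 10 + 12 + 8 + 8) / 16 = 154 / 16 = 9.6250
LCL = c̄ − 3√c̄ = 9.6250 − 3 × 3.1024 = 0.3177

0.318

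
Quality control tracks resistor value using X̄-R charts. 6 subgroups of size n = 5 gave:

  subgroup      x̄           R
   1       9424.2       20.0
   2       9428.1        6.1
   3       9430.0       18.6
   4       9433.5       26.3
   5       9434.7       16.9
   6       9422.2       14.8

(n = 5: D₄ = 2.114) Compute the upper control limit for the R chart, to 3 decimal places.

36.185

R̄ = (20.0 + 6.1 + 18.6 + 26.3 + 16.9 + 14.8) / 6 = 102.7000 / 6 = 17.1167
UCL_R = D₄·R̄ = 2.114 × 17.1167 = 36.1846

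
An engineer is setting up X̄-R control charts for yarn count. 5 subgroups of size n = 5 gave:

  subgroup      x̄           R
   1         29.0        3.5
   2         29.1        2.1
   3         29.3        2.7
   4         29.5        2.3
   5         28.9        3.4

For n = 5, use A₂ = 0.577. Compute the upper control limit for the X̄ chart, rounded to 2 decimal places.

X̄̄ = (29.0 + 29.1 + 29.3 + 29.5 + 28.9) / 5 = 145.8000 / 5 = 29.1600
R̄ = (3.5 + 2.1 + 2.7 + 2.3 + 3.4) / 5 = 14.0000 / 5 = 2.8000
UCL = X̄̄ + A₂·R̄ = 29.1600 + 0.577 × 2.8000 = 30.7756

30.78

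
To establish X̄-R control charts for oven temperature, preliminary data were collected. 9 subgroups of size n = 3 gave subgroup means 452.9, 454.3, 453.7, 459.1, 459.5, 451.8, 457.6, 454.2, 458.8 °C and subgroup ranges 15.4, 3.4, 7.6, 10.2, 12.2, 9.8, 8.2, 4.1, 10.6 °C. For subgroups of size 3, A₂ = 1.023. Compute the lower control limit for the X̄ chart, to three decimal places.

446.503

X̄̄ = (452.9 + 454.3 + 453.7 + 459.1 + 459.5 + 451.8 + 457.6 + 454.2 + 458.8) / 9 = 4101.9000 / 9 = 455.7667
R̄ = (15.4 + 3.4 + 7.6 + 10.2 + 12.2 + 9.8 + 8.2 + 4.1 + 10.6) / 9 = 81.5000 / 9 = 9.0556
LCL = X̄̄ − A₂·R̄ = 455.7667 − 1.023 × 9.0556 = 446.5028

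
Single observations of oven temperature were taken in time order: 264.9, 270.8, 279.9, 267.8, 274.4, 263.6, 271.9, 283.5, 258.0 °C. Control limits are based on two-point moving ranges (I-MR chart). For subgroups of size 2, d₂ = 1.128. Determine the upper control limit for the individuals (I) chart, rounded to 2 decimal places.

300.42

X̄ = (264.9 + 270.8 + 279.9 + 267.8 + 274.4 + 263.6 + 271.9 + 283.5 + 258.0) / 9 = 270.5333
Moving ranges: 5.9, 9.1, 12.1, 6.6, 10.8, 8.3, 11.6, 25.5; M̄R̄ = 89.9000 / 8 = 11.2375
UCL = X̄ + 3·M̄R̄/d₂ = 270.5333 + 3 × 11.2375 / 1.128 = 300.4203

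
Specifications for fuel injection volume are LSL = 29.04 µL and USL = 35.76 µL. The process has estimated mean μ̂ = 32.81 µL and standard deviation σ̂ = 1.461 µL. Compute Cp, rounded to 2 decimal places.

0.77

Cp = (USL − LSL) / (6σ̂) = (35.76 − 29.04) / (6 × 1.461) = 6.7200 / 8.7660 = 0.7666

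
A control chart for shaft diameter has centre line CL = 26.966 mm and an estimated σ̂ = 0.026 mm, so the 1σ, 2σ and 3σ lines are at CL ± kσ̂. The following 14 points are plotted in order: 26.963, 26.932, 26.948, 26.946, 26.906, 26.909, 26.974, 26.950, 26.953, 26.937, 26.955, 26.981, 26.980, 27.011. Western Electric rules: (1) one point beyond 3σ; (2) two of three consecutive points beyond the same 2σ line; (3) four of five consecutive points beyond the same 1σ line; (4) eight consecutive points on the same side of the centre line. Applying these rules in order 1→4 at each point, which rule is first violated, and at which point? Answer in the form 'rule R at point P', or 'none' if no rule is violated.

Zone of each point (C = within 1σ̂, B = 1σ̂–2σ̂, A = 2σ̂–3σ̂, * = beyond 3σ̂; sign = side of CL): 1:-C, 2:-B, 3:-C, 4:-C, 5:-A, 6:-A, 7:+C, 8:-C, 9:-C, 10:-B, 11:-C, 12:+C, 13:+C, 14:+B
Rule 2 (two of three consecutive points beyond the same 2σ limit) is satisfied at point 6.

rule 2 at point 6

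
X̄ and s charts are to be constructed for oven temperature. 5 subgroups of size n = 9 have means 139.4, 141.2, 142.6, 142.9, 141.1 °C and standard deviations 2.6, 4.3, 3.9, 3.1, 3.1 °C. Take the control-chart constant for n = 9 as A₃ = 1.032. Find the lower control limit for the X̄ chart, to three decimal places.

137.931

X̄̄ = (139.4 + 141.2 + 142.6 + 142.9 + 141.1) / 5 = 141.4400
s̄ = (2.6 + 4.3 + 3.9 + 3.1 + 3.1) / 5 = 3.4000
LCL = X̄̄ − A₃·s̄ = 141.4400 − 1.032 × 3.4000 = 137.9312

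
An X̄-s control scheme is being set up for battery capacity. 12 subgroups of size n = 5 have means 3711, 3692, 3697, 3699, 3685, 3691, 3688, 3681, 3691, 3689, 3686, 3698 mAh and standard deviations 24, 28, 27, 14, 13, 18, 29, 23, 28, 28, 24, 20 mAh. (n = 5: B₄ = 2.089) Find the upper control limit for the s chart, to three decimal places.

s̄ = (24 + 28 + 27 + 14 + 13 + 18 + 29 + 23 + 28 + 28 + 24 + 20) / 12 = 23.0000
UCL_s = B₄·s̄ = 2.089 × 23.0000 = 48.0470

48.047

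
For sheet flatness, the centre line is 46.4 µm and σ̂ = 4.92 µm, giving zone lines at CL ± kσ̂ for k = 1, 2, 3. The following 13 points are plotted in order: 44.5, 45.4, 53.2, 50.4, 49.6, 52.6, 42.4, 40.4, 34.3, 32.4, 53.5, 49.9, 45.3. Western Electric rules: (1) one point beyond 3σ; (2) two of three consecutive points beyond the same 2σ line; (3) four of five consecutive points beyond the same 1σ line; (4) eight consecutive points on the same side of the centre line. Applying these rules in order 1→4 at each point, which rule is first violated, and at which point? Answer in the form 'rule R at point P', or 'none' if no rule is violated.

rule 2 at point 10

Zone of each point (C = within 1σ̂, B = 1σ̂–2σ̂, A = 2σ̂–3σ̂, * = beyond 3σ̂; sign = side of CL): 1:-C, 2:-C, 3:+B, 4:+C, 5:+C, 6:+B, 7:-C, 8:-B, 9:-A, 10:-A, 11:+B, 12:+C, 13:-C
Rule 2 (two of three consecutive points beyond the same 2σ limit) is satisfied at point 10.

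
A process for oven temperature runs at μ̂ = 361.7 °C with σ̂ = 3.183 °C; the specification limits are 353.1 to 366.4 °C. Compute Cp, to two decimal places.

0.70

Cp = (USL − LSL) / (6σ̂) = (366.4 − 353.1) / (6 × 3.183) = 13.3000 / 19.0980 = 0.6964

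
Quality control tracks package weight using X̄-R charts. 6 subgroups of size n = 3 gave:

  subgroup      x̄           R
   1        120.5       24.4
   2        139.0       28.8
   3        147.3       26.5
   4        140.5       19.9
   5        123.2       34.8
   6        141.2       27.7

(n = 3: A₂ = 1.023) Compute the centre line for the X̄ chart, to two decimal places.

135.28

X̄̄ = (120.5 + 139.0 + 147.3 + 140.5 + 123.2 + 141.2) / 6 = 811.7000 / 6 = 135.2833
CL = X̄̄ = 135.2833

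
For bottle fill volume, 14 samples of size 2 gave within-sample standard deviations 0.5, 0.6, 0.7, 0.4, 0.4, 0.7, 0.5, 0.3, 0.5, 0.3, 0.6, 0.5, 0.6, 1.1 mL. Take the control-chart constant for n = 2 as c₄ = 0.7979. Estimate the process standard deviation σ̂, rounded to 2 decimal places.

0.69

s̄ = (0.5 + 0.6 + 0.7 + 0.4 + 0.4 + 0.7 + 0.5 + 0.3 + 0.5 + 0.3 + 0.6 + 0.5 + 0.6 + 1.1) / 14 = 0.5500
σ̂ = s̄ / c₄ = 0.5500 / 0.7979 = 0.6893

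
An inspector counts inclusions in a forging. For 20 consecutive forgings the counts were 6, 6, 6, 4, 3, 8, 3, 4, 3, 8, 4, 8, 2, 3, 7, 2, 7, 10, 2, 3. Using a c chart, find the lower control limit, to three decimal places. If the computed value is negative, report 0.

0.000

c̄ = (6 + 6 + 6 + 4 + 3 + 8 + 3 + 4 + 3 + 8 + 4 + 8 + 2 + 3 + 7 + 2 + 7 + 10 + 2 + 3) / 20 = 99 / 20 = 4.9500
LCL = c̄ − 3√c̄ = 4.9500 − 3 × 2.2249 = -1.7246 → 0 (cannot be negative)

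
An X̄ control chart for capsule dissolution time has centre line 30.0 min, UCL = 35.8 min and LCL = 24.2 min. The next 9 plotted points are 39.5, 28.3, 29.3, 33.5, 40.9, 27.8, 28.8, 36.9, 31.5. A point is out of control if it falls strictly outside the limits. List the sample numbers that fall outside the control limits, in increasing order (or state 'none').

Compare each point to [24.2, 35.8]: sample 1 = 39.5 > UCL; sample 5 = 40.9 > UCL; sample 8 = 36.9 > UCL.

1, 5, 8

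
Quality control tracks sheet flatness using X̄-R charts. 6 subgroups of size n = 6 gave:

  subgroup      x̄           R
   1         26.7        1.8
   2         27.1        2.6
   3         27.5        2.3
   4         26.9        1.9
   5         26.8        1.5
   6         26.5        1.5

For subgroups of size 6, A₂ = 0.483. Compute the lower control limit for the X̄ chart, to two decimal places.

25.98

X̄̄ = (26.7 + 27.1 + 27.5 + 26.9 + 26.8 + 26.5) / 6 = 161.5000 / 6 = 26.9167
R̄ = (1.8 + 2.6 + 2.3 + 1.9 + 1.5 + 1.5) / 6 = 11.6000 / 6 = 1.9333
LCL = X̄̄ − A₂·R̄ = 26.9167 − 0.483 × 1.9333 = 25.9829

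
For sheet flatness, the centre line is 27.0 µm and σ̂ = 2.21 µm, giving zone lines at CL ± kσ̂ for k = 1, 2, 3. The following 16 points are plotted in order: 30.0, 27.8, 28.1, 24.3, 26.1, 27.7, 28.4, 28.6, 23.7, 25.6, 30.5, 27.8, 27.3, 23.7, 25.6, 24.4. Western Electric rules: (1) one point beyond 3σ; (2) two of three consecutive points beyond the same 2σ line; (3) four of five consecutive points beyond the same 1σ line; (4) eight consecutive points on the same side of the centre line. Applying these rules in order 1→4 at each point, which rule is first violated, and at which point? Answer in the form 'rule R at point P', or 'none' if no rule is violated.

none

Zone of each point (C = within 1σ̂, B = 1σ̂–2σ̂, A = 2σ̂–3σ̂, * = beyond 3σ̂; sign = side of CL): 1:+B, 2:+C, 3:+C, 4:-B, 5:-C, 6:+C, 7:+C, 8:+C, 9:-B, 10:-C, 11:+B, 12:+C, 13:+C, 14:-B, 15:-C, 16:-B
No rule fires across all 16 points.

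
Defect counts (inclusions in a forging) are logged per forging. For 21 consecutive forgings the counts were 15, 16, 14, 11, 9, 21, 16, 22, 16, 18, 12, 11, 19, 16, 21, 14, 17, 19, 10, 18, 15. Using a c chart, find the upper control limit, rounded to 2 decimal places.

c̄ = (15 + 16 + 14 + 11 + 9 + 21 + 16 + 22 + 16 + 18 + 12 + 11 + 19 + 16 + 21 + 14 + 17 + 19 + 10 + 18 + 15) / 21 = 330 / 21 = 15.7143
UCL = c̄ + 3√c̄ = 15.7143 + 3 × √15.7143 = 15.7143 + 3 × 3.9641 = 27.6067

27.61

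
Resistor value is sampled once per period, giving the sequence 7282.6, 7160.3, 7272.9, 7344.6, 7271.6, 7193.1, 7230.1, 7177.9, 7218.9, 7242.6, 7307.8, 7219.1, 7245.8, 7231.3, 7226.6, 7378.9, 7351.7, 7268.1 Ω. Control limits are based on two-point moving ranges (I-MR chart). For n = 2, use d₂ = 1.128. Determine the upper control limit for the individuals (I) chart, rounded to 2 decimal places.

7425.05

X̄ = (7282.6 + 7160.3 + 7272.9 + 7344.6 + 7271.6 + 7193.1 + 7230.1 + 7177.9 + 7218.9 + 7242.6 + 7307.8 + 7219.1 + 7245.8 + 7231.3 + 7226.6 + 7378.9 + 7351.7 + 7268.1) / 18 = 7256.8833
Moving ranges: 122.3, 112.6, 71.7, 73.0, 78.5, 37.0, 52.2, 41.0, 23.7, 65.2, 88.7, 26.7, 14.5, 4.7, 152.3, 27.2, 83.6; M̄R̄ = 1074.9000 / 17 = 63.2294
UCL = X̄ + 3·M̄R̄/d₂ = 7256.8833 + 3 × 63.2294 / 1.128 = 7425.0467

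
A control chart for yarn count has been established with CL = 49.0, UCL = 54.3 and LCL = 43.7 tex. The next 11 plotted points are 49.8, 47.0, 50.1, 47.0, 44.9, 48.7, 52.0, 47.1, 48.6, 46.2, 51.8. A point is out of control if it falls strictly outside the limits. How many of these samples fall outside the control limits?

0

All 11 points lie within [43.7, 54.3].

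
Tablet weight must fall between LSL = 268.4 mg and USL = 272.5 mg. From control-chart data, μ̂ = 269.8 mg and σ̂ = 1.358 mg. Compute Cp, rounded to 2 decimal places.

Cp = (USL − LSL) / (6σ̂) = (272.5 − 268.4) / (6 × 1.358) = 4.1000 / 8.1480 = 0.5032

0.50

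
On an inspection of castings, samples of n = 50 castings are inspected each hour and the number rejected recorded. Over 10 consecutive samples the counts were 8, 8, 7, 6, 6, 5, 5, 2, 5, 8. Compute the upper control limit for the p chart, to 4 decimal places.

p̄ = Σdᵢ / (k·n) = 60 / (10 × 50) = 0.12000
UCL = p̄ + 3·√(p̄(1−p̄)/n) = 0.12000 + 3 × √(0.12000×0.88000/50) = 0.12000 + 3 × 0.04596 = 0.25787

0.2579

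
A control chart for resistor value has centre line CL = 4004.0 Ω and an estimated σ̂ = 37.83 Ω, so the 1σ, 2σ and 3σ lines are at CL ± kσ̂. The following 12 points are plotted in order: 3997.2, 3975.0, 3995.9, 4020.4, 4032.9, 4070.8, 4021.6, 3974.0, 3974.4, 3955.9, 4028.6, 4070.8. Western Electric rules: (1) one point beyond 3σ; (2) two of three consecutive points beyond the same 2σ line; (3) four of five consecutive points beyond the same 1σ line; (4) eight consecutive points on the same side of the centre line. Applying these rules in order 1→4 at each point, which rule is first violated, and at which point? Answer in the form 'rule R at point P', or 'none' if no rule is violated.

none

Zone of each point (C = within 1σ̂, B = 1σ̂–2σ̂, A = 2σ̂–3σ̂, * = beyond 3σ̂; sign = side of CL): 1:-C, 2:-C, 3:-C, 4:+C, 5:+C, 6:+B, 7:+C, 8:-C, 9:-C, 10:-B, 11:+C, 12:+B
No rule fires across all 12 points.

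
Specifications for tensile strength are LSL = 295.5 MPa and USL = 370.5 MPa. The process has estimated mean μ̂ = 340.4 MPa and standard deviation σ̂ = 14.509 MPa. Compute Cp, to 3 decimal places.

Cp = (USL − LSL) / (6σ̂) = (370.5 − 295.5) / (6 × 14.509) = 75.0000 / 87.0540 = 0.8615

0.862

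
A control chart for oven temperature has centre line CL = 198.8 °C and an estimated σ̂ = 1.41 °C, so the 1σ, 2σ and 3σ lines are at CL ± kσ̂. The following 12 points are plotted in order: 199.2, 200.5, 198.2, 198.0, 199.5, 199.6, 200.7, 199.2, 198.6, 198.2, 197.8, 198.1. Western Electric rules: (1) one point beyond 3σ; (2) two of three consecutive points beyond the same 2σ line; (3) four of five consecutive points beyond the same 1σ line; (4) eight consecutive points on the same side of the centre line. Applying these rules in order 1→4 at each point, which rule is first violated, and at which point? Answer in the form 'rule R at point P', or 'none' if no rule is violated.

Zone of each point (C = within 1σ̂, B = 1σ̂–2σ̂, A = 2σ̂–3σ̂, * = beyond 3σ̂; sign = side of CL): 1:+C, 2:+B, 3:-C, 4:-C, 5:+C, 6:+C, 7:+B, 8:+C, 9:-C, 10:-C, 11:-C, 12:-C
No rule fires across all 12 points.

none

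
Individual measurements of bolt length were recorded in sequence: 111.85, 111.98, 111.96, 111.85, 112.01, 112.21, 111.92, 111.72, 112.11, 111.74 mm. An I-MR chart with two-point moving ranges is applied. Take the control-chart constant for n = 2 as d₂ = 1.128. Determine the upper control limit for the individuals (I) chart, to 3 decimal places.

X̄ = (111.85 + 111.98 + 111.96 + 111.85 + 112.01 + 112.21 + 111.92 + 111.72 + 112.11 + 111.74) / 10 = 111.9350
Moving ranges: 0.13, 0.02, 0.11, 0.16, 0.20, 0.29, 0.20, 0.39, 0.37; M̄R̄ = 1.8700 / 9 = 0.2078
UCL = X̄ + 3·M̄R̄/d₂ = 111.9350 + 3 × 0.2078 / 1.128 = 112.4876

112.488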